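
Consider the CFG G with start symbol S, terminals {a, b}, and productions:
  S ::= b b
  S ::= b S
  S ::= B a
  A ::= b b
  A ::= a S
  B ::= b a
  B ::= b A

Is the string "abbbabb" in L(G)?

no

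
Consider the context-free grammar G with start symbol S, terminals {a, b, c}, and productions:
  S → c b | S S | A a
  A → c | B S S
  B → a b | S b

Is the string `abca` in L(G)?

no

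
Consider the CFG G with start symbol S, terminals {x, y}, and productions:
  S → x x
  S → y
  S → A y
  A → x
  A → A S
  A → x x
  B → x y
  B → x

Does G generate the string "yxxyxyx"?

no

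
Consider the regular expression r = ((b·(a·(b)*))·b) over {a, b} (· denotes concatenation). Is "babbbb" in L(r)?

Split as babbb·b: (b·(a·(b)*)) matches babbb and b matches b.

yes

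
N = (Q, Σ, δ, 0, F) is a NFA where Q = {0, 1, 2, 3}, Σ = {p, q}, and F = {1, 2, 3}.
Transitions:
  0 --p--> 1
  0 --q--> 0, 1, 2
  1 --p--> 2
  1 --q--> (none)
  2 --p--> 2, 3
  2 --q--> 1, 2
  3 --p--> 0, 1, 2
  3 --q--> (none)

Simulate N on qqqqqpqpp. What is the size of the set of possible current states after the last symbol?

Start: {0}
read q: {0, 1, 2}
read q: {0, 1, 2}
read q: {0, 1, 2}
read q: {0, 1, 2}
read q: {0, 1, 2}
read p: {1, 2, 3}
read q: {1, 2}
read p: {2, 3}
read p: {0, 1, 2, 3}
Final reachable set {0, 1, 2, 3} has 4 states.

4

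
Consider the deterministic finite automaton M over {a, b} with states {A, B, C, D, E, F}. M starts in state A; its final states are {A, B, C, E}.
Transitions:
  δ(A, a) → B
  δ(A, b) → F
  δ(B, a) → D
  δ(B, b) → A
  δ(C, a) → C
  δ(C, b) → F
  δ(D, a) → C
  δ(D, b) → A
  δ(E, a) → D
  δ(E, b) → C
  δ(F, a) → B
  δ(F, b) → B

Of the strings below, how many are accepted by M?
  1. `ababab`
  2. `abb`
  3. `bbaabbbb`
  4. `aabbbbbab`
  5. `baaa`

`ababab`: accepted
`abb`: rejected
`bbaabbbb`: rejected
`aabbbbbab`: accepted
`baaa`: accepted

3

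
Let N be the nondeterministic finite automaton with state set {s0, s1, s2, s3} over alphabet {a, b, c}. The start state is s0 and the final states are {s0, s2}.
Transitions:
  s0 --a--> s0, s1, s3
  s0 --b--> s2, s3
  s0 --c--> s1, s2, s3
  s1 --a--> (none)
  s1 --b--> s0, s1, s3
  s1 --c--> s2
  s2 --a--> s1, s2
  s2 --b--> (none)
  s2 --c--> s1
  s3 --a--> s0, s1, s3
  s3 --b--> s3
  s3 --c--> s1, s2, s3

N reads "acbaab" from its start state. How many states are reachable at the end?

4

Start: {s0}
read a: {s0, s1, s3}
read c: {s1, s2, s3}
read b: {s0, s1, s3}
read a: {s0, s1, s3}
read a: {s0, s1, s3}
read b: {s0, s1, s2, s3}
Final reachable set {s0, s1, s2, s3} has 4 states.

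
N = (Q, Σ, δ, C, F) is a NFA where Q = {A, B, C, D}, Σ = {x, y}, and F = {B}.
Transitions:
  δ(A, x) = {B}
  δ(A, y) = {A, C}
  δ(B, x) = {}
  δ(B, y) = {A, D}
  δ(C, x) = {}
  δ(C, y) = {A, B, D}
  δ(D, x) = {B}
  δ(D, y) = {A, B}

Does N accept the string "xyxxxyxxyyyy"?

rejected

Start: {C}
read x: {}
The reachable set is empty and stays empty for the remaining 11 symbols.
Reachable ∩ accepting = {} — empty.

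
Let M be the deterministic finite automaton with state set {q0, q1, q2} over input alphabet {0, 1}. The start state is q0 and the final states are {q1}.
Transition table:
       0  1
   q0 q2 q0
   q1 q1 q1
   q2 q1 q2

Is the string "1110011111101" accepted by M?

accepted

q0 --1--> q0
q0 --1--> q0
q0 --1--> q0
q0 --0--> q2
q2 --0--> q1
q1 --1--> q1
q1 --1--> q1
q1 --1--> q1
q1 --1--> q1
q1 --1--> q1
q1 --1--> q1
q1 --0--> q1
q1 --1--> q1
End in state q1, which is an accepting state.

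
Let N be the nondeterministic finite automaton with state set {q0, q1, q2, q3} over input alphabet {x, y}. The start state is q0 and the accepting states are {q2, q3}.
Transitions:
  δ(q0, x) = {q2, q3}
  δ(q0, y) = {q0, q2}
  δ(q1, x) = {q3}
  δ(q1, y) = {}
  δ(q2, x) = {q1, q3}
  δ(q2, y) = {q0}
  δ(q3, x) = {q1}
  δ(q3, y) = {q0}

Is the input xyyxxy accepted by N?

rejected

Start: {q0}
read x: {q2, q3}
read y: {q0}
read y: {q0, q2}
read x: {q1, q2, q3}
read x: {q1, q3}
read y: {q0}
Reachable ∩ accepting = {} — empty.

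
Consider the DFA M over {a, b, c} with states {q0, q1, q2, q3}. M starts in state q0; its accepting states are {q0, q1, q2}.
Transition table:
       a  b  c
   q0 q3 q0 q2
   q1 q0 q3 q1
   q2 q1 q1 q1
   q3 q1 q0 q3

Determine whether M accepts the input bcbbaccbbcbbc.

rejected

q0 --b--> q0
q0 --c--> q2
q2 --b--> q1
q1 --b--> q3
q3 --a--> q1
q1 --c--> q1
q1 --c--> q1
q1 --b--> q3
q3 --b--> q0
q0 --c--> q2
q2 --b--> q1
q1 --b--> q3
q3 --c--> q3
End in state q3, which is not an accepting state.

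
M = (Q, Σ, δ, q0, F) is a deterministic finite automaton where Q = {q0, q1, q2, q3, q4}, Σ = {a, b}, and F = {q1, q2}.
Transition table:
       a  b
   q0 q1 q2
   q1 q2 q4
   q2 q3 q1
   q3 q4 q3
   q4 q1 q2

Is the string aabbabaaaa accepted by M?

rejected

q0 --a--> q1
q1 --a--> q2
q2 --b--> q1
q1 --b--> q4
q4 --a--> q1
q1 --b--> q4
q4 --a--> q1
q1 --a--> q2
q2 --a--> q3
q3 --a--> q4
End in state q4, which is not an accepting state.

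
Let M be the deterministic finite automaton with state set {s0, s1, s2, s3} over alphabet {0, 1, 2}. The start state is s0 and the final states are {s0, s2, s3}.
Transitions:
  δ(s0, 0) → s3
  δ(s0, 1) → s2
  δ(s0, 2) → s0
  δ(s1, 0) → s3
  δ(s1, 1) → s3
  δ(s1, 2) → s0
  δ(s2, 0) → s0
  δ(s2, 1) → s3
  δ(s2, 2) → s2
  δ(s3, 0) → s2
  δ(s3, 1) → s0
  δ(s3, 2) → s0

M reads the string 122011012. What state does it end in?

s0 --1--> s2
s2 --2--> s2
s2 --2--> s2
s2 --0--> s0
s0 --1--> s2
s2 --1--> s3
s3 --0--> s2
s2 --1--> s3
s3 --2--> s0

s0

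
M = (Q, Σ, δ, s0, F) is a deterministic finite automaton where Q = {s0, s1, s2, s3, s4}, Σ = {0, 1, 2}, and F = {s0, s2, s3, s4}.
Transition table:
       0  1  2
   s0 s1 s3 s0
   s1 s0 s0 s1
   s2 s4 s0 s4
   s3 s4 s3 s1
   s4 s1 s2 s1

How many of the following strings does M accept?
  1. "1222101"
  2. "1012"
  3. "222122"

"1222101": accepted
"1012": accepted
"222122": rejected

2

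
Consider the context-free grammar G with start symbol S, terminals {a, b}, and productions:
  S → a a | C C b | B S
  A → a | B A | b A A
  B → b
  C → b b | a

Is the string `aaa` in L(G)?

no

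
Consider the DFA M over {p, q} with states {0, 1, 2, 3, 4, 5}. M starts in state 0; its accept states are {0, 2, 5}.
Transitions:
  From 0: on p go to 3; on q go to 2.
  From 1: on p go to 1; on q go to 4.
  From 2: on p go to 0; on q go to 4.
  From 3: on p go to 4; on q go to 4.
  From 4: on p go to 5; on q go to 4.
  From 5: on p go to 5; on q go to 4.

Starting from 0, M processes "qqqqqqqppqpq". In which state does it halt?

4

0 --q--> 2
2 --q--> 4
4 --q--> 4
4 --q--> 4
4 --q--> 4
4 --q--> 4
4 --q--> 4
4 --p--> 5
5 --p--> 5
5 --q--> 4
4 --p--> 5
5 --q--> 4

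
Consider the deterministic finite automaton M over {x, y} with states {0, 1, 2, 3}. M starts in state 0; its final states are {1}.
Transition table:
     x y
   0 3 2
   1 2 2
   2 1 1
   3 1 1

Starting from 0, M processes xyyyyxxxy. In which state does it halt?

0 --x--> 3
3 --y--> 1
1 --y--> 2
2 --y--> 1
1 --y--> 2
2 --x--> 1
1 --x--> 2
2 --x--> 1
1 --y--> 2

2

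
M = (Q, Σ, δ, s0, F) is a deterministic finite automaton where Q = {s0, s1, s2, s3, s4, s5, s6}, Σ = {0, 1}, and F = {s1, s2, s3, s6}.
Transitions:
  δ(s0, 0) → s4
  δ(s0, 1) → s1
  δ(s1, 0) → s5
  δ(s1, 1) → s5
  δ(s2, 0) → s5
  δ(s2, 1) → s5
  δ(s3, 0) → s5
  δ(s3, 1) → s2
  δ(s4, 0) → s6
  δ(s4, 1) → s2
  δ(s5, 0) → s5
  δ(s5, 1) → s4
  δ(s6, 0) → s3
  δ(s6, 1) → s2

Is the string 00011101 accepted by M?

s0 --0--> s4
s4 --0--> s6
s6 --0--> s3
s3 --1--> s2
s2 --1--> s5
s5 --1--> s4
s4 --0--> s6
s6 --1--> s2
End in state s2, which is an accepting state.

accepted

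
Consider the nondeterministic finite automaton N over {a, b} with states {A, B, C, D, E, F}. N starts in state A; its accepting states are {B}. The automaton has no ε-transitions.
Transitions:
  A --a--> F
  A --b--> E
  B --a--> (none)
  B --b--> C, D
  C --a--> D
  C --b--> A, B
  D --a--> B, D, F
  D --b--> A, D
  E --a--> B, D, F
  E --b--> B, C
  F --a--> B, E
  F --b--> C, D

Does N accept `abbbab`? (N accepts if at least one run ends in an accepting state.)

Start: {A}
read a: {F}
read b: {C, D}
read b: {A, B, D}
read b: {A, C, D, E}
read a: {B, D, F}
read b: {A, C, D}
Reachable ∩ accepting = {} — empty.

rejected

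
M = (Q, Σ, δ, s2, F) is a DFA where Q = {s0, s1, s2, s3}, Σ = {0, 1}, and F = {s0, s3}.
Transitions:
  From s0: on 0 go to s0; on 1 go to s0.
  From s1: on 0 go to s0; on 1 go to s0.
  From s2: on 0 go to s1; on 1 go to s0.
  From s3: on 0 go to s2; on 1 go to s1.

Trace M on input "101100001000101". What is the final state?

s2 --1--> s0
s0 --0--> s0
s0 --1--> s0
s0 --1--> s0
s0 --0--> s0
s0 --0--> s0
s0 --0--> s0
s0 --0--> s0
s0 --1--> s0
s0 --0--> s0
s0 --0--> s0
s0 --0--> s0
s0 --1--> s0
s0 --0--> s0
s0 --1--> s0

s0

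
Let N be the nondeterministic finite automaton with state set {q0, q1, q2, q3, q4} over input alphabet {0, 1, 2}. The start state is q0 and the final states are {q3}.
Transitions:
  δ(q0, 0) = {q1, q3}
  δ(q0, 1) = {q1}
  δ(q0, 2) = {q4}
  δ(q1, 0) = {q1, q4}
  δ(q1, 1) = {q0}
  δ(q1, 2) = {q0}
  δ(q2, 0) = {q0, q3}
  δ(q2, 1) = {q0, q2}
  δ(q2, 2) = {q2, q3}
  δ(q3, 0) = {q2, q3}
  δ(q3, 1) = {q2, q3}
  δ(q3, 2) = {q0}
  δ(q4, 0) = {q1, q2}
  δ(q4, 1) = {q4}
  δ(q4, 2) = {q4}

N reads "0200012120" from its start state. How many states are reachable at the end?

Start: {q0}
read 0: {q1, q3}
read 2: {q0}
read 0: {q1, q3}
read 0: {q1, q2, q3, q4}
read 0: {q0, q1, q2, q3, q4}
read 1: {q0, q1, q2, q3, q4}
read 2: {q0, q2, q3, q4}
read 1: {q0, q1, q2, q3, q4}
read 2: {q0, q2, q3, q4}
read 0: {q0, q1, q2, q3}
Final reachable set {q0, q1, q2, q3} has 4 states.

4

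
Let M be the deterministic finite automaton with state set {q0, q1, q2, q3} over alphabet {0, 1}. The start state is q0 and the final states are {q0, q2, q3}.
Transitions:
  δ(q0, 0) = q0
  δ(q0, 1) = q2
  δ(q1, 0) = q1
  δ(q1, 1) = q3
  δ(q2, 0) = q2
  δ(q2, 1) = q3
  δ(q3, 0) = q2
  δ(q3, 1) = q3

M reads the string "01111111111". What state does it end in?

q0 --0--> q0
q0 --1--> q2
q2 --1--> q3
q3 --1--> q3
q3 --1--> q3
q3 --1--> q3
q3 --1--> q3
q3 --1--> q3
q3 --1--> q3
q3 --1--> q3
q3 --1--> q3

q3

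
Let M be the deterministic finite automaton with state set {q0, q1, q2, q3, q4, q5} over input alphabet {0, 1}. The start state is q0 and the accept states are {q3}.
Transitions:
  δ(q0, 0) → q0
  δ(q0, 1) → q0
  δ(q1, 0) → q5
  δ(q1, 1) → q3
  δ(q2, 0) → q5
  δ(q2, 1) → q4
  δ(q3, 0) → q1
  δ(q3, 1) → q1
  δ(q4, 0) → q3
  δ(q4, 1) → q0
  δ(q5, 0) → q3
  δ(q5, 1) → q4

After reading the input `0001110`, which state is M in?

q0 --0--> q0
q0 --0--> q0
q0 --0--> q0
q0 --1--> q0
q0 --1--> q0
q0 --1--> q0
q0 --0--> q0

q0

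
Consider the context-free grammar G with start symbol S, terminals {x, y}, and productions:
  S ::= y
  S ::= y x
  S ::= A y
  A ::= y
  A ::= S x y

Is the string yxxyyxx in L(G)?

no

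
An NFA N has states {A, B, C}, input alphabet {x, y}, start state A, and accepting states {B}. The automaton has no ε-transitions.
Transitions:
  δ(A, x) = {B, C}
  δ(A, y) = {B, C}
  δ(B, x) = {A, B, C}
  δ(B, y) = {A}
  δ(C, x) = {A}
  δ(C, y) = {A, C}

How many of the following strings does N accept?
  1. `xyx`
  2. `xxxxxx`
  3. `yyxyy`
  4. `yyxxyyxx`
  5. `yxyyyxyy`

5

`xyx`: accepted
`xxxxxx`: accepted
`yyxyy`: accepted
`yyxxyyxx`: accepted
`yxyyyxyy`: accepted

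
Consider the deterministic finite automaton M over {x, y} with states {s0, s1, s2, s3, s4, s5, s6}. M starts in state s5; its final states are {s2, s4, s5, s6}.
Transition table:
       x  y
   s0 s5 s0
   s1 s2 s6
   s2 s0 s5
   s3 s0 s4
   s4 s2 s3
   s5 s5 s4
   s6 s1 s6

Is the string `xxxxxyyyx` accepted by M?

accepted

s5 --x--> s5
s5 --x--> s5
s5 --x--> s5
s5 --x--> s5
s5 --x--> s5
s5 --y--> s4
s4 --y--> s3
s3 --y--> s4
s4 --x--> s2
End in state s2, which is an accepting state.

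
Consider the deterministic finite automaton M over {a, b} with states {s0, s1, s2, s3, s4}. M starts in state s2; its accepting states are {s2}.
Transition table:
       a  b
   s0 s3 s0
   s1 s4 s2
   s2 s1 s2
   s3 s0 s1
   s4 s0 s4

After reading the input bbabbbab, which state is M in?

s2

s2 --b--> s2
s2 --b--> s2
s2 --a--> s1
s1 --b--> s2
s2 --b--> s2
s2 --b--> s2
s2 --a--> s1
s1 --b--> s2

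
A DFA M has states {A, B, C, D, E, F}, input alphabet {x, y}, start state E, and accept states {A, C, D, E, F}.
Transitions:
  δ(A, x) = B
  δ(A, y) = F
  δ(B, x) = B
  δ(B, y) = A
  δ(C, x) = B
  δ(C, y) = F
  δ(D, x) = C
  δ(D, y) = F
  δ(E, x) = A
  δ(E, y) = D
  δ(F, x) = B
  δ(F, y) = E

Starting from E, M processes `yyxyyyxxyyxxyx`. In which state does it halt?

B

E --y--> D
D --y--> F
F --x--> B
B --y--> A
A --y--> F
F --y--> E
E --x--> A
A --x--> B
B --y--> A
A --y--> F
F --x--> B
B --x--> B
B --y--> A
A --x--> B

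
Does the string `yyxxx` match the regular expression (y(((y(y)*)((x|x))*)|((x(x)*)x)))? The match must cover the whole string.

yes

Split as y·yxxx: y matches y and (((y(y)*)((x|x))*)|((x(x)*)x)) matches yxxx.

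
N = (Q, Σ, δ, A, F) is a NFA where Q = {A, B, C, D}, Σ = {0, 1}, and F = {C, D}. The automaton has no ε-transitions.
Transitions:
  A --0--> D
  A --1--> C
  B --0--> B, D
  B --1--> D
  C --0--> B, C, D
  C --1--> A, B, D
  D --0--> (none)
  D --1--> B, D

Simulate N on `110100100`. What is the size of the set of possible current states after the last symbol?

2

Start: {A}
read 1: {C}
read 1: {A, B, D}
read 0: {B, D}
read 1: {B, D}
read 0: {B, D}
read 0: {B, D}
read 1: {B, D}
read 0: {B, D}
read 0: {B, D}
Final reachable set {B, D} has 2 states.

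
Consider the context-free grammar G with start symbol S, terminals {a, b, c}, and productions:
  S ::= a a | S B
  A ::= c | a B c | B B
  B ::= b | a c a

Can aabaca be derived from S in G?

S ⇒ SB ⇒ SBB ⇒ aaBB ⇒ aabB ⇒ aabaca

yes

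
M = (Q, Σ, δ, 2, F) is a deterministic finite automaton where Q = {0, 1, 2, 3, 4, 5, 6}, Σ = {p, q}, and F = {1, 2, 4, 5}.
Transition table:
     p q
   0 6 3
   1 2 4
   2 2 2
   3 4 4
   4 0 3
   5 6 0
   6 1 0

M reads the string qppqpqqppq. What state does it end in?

2

2 --q--> 2
2 --p--> 2
2 --p--> 2
2 --q--> 2
2 --p--> 2
2 --q--> 2
2 --q--> 2
2 --p--> 2
2 --p--> 2
2 --q--> 2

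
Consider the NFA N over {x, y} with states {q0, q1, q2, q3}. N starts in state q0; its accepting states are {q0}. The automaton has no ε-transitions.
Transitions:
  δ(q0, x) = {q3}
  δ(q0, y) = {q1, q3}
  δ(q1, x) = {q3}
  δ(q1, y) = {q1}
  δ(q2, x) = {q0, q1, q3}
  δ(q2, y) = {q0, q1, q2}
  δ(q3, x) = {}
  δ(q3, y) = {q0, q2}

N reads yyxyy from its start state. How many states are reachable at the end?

Start: {q0}
read y: {q1, q3}
read y: {q0, q1, q2}
read x: {q0, q1, q3}
read y: {q0, q1, q2, q3}
read y: {q0, q1, q2, q3}
Final reachable set {q0, q1, q2, q3} has 4 states.

4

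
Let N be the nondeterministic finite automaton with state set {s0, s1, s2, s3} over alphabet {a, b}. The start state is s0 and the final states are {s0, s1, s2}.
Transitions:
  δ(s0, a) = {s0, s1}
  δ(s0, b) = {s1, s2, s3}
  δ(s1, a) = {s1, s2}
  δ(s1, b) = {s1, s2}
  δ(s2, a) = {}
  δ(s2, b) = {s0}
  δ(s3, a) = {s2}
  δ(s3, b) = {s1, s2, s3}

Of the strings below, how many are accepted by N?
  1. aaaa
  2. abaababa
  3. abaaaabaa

3

aaaa: accepted
abaababa: accepted
abaaaabaa: accepted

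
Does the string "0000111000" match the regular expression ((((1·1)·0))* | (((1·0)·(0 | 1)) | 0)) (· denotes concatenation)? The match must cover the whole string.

no

Neither (((1·1)·0))* nor (((1·0)·(0|1))|0) matches 0000111000.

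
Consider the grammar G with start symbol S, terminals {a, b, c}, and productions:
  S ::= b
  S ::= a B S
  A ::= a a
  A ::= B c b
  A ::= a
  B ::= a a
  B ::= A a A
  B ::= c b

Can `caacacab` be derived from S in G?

no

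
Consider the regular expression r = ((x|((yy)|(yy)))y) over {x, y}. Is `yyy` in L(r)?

yes

Split as yy·y: (x|((yy)|(yy))) matches yy and y matches y.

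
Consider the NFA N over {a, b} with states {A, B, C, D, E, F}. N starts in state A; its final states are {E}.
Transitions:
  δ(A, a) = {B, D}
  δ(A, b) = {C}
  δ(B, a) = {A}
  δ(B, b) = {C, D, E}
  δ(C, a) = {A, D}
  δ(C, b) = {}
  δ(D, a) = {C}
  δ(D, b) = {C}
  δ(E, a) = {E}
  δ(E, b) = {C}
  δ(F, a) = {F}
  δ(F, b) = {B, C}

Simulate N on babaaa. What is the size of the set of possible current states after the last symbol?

3

Start: {A}
read b: {C}
read a: {A, D}
read b: {C}
read a: {A, D}
read a: {B, C, D}
read a: {A, C, D}
Final reachable set {A, C, D} has 3 states.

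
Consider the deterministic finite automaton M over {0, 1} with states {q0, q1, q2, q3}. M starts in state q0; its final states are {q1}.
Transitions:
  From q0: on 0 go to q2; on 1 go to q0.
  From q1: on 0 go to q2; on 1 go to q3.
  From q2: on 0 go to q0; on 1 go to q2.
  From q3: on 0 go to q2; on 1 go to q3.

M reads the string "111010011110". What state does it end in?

q0 --1--> q0
q0 --1--> q0
q0 --1--> q0
q0 --0--> q2
q2 --1--> q2
q2 --0--> q0
q0 --0--> q2
q2 --1--> q2
q2 --1--> q2
q2 --1--> q2
q2 --1--> q2
q2 --0--> q0

q0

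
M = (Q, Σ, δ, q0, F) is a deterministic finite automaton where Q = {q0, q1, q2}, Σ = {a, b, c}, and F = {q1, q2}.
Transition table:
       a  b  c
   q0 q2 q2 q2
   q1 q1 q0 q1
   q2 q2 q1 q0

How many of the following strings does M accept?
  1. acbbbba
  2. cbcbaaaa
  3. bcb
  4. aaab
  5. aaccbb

4

acbbbba: accepted
cbcbaaaa: accepted
bcb: accepted
aaab: accepted
aaccbb: rejected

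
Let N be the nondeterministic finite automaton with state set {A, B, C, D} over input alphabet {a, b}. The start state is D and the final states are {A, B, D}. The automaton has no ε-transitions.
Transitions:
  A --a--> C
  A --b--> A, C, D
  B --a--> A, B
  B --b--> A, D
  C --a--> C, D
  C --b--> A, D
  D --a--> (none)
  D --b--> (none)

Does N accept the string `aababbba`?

rejected

Start: {D}
read a: {}
The reachable set is empty and stays empty for the remaining 7 symbols.
Reachable ∩ accepting = {} — empty.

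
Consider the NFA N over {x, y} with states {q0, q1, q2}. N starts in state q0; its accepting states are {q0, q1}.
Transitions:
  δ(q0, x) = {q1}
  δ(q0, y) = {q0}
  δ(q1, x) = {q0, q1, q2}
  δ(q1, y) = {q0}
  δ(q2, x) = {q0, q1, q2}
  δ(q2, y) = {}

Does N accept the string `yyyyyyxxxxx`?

Start: {q0}
read y: {q0}
read y: {q0}
read y: {q0}
read y: {q0}
read y: {q0}
read y: {q0}
read x: {q1}
read x: {q0, q1, q2}
read x: {q0, q1, q2}
read x: {q0, q1, q2}
read x: {q0, q1, q2}
Reachable ∩ accepting = {q0, q1} — nonempty.

accepted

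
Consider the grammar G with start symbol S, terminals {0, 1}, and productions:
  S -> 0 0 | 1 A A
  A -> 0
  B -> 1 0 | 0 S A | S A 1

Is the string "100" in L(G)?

S ⇒ 1AA ⇒ 10A ⇒ 100

yes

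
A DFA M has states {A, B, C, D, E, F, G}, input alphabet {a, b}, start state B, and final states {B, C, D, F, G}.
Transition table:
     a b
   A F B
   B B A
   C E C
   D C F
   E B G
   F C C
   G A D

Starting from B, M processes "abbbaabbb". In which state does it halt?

C

B --a--> B
B --b--> A
A --b--> B
B --b--> A
A --a--> F
F --a--> C
C --b--> C
C --b--> C
C --b--> C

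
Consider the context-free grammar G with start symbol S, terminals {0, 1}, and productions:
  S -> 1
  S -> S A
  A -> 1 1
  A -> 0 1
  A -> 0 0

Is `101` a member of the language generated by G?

S ⇒ SA ⇒ 1A ⇒ 101

yes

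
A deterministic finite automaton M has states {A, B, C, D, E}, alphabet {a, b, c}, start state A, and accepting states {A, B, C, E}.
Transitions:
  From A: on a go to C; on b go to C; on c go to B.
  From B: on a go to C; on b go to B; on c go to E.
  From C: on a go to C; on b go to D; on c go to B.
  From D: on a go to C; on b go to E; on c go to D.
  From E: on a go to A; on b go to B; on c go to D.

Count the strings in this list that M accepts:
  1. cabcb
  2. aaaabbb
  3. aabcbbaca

3

cabcb: accepted
aaaabbb: accepted
aabcbbaca: accepted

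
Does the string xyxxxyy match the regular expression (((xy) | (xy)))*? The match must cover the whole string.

no

xyxxxyy cannot be split into zero or more pieces each matching ((xy)|(xy)).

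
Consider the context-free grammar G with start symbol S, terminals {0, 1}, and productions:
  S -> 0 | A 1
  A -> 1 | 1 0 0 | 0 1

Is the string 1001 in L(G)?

S ⇒ A1 ⇒ 1001

yes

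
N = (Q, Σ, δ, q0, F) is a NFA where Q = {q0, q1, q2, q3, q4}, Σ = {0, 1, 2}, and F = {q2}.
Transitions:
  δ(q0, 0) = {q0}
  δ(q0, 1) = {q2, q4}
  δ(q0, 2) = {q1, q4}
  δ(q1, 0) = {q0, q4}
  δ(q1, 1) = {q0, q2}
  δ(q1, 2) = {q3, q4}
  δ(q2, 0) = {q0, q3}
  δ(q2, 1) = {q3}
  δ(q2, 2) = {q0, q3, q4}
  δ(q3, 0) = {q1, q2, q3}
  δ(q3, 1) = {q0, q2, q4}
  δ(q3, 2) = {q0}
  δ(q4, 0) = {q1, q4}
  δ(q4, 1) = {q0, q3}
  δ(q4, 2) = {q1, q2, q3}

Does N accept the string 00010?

Start: {q0}
read 0: {q0}
read 0: {q0}
read 0: {q0}
read 1: {q2, q4}
read 0: {q0, q1, q3, q4}
Reachable ∩ accepting = {} — empty.

rejected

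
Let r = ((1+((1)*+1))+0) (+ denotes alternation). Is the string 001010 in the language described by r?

Neither (1+((1)*+1)) nor 0 matches 001010.

no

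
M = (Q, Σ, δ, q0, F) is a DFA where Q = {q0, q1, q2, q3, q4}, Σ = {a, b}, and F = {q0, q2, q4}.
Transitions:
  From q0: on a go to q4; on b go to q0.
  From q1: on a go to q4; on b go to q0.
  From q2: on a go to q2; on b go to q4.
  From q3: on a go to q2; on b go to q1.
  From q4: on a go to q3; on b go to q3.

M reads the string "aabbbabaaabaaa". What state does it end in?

q0 --a--> q4
q4 --a--> q3
q3 --b--> q1
q1 --b--> q0
q0 --b--> q0
q0 --a--> q4
q4 --b--> q3
q3 --a--> q2
q2 --a--> q2
q2 --a--> q2
q2 --b--> q4
q4 --a--> q3
q3 --a--> q2
q2 --a--> q2

q2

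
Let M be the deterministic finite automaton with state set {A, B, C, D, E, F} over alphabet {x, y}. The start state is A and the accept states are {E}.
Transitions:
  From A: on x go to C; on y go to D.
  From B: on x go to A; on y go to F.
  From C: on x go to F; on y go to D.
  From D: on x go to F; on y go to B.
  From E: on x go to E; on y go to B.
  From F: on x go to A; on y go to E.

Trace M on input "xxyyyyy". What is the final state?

B

A --x--> C
C --x--> F
F --y--> E
E --y--> B
B --y--> F
F --y--> E
E --y--> B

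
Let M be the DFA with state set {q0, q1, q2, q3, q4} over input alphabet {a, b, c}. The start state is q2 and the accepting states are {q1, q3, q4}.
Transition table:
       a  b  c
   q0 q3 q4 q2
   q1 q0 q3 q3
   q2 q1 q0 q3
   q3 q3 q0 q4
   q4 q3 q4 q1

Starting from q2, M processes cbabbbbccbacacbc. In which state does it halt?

q2 --c--> q3
q3 --b--> q0
q0 --a--> q3
q3 --b--> q0
q0 --b--> q4
q4 --b--> q4
q4 --b--> q4
q4 --c--> q1
q1 --c--> q3
q3 --b--> q0
q0 --a--> q3
q3 --c--> q4
q4 --a--> q3
q3 --c--> q4
q4 --b--> q4
q4 --c--> q1

q1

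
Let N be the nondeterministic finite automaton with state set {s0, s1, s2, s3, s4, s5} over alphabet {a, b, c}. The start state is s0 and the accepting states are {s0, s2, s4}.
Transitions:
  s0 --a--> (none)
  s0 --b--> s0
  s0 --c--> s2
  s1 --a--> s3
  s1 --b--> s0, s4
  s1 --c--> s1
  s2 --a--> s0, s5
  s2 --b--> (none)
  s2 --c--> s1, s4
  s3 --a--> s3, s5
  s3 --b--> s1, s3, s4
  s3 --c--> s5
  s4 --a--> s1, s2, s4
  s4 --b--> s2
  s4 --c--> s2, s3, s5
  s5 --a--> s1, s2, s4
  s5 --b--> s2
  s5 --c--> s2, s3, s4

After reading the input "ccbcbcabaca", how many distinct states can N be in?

Start: {s0}
read c: {s2}
read c: {s1, s4}
read b: {s0, s2, s4}
read c: {s1, s2, s3, s4, s5}
read b: {s0, s1, s2, s3, s4}
read c: {s1, s2, s3, s4, s5}
read a: {s0, s1, s2, s3, s4, s5}
read b: {s0, s1, s2, s3, s4}
read a: {s0, s1, s2, s3, s4, s5}
read c: {s1, s2, s3, s4, s5}
read a: {s0, s1, s2, s3, s4, s5}
Final reachable set {s0, s1, s2, s3, s4, s5} has 6 states.

6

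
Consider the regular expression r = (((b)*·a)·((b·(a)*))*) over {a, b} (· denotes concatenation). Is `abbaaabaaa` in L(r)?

Split as a·bbaaabaaa: ((b)*·a) matches a and ((b·(a)*))* matches bbaaabaaa.

yes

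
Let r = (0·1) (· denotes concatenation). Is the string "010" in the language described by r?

No split of 010 into u·v has 0 matching u and 1 matching v.

no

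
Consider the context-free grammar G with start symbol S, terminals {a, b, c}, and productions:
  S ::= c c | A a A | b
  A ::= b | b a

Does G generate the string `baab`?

S ⇒ AaA ⇒ baaA ⇒ baab

yes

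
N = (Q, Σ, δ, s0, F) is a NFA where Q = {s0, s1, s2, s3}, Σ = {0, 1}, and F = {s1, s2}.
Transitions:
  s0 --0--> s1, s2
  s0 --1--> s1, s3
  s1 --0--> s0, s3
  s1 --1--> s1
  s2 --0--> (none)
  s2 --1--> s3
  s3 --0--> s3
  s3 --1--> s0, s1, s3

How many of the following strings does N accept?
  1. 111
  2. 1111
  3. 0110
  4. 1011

4

111: accepted
1111: accepted
0110: accepted
1011: accepted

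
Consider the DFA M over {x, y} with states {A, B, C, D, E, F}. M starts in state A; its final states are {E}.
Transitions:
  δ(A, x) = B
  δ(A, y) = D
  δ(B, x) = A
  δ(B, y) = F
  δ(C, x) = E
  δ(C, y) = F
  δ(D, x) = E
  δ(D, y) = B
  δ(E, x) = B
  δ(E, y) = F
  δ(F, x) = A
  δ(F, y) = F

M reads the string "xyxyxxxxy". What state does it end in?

A --x--> B
B --y--> F
F --x--> A
A --y--> D
D --x--> E
E --x--> B
B --x--> A
A --x--> B
B --y--> F

F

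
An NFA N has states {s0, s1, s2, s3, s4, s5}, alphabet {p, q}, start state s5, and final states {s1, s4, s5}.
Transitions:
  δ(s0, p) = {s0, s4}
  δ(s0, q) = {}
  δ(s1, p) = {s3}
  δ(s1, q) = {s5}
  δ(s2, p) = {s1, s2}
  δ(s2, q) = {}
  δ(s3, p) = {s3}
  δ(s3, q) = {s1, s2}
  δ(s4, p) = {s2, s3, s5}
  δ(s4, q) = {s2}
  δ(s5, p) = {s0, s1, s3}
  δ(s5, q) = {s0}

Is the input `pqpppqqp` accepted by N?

accepted

Start: {s5}
read p: {s0, s1, s3}
read q: {s1, s2, s5}
read p: {s0, s1, s2, s3}
read p: {s0, s1, s2, s3, s4}
read p: {s0, s1, s2, s3, s4, s5}
read q: {s0, s1, s2, s5}
read q: {s0, s5}
read p: {s0, s1, s3, s4}
Reachable ∩ accepting = {s1, s4} — nonempty.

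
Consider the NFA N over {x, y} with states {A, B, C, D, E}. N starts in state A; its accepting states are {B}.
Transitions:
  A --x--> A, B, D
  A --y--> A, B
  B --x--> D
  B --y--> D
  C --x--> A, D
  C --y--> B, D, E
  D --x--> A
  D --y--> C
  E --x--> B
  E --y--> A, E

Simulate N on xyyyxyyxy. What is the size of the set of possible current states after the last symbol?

Start: {A}
read x: {A, B, D}
read y: {A, B, C, D}
read y: {A, B, C, D, E}
read y: {A, B, C, D, E}
read x: {A, B, D}
read y: {A, B, C, D}
read y: {A, B, C, D, E}
read x: {A, B, D}
read y: {A, B, C, D}
Final reachable set {A, B, C, D} has 4 states.

4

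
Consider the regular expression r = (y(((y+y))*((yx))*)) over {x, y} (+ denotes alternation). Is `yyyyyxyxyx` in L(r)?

Split as y·yyyyxyxyx: y matches y and (((y+y))*((yx))*) matches yyyyxyxyx.

yes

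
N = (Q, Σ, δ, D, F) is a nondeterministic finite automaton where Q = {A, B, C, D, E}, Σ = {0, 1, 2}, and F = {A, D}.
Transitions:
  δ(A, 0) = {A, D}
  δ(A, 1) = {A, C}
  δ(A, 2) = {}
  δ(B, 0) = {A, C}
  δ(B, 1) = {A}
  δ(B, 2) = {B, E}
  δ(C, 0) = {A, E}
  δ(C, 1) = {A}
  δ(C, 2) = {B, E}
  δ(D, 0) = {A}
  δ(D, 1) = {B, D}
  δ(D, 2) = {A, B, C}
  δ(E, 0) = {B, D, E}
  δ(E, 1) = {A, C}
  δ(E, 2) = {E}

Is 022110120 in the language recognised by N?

Start: {D}
read 0: {A}
read 2: {}
The reachable set is empty and stays empty for the remaining 7 symbols.
Reachable ∩ accepting = {} — empty.

rejected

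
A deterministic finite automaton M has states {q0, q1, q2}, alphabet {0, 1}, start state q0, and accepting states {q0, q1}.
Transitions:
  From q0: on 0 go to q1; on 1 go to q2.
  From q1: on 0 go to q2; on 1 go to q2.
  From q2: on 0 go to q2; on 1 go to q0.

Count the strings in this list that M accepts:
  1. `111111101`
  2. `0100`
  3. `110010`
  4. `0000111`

`111111101`: accepted
`0100`: rejected
`110010`: accepted
`0000111`: accepted

3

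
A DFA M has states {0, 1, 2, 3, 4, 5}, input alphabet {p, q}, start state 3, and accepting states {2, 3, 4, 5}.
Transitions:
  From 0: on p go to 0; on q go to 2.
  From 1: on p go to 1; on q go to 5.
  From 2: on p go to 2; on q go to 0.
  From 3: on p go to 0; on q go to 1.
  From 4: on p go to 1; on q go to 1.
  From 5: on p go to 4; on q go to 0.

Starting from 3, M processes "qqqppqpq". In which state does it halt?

3 --q--> 1
1 --q--> 5
5 --q--> 0
0 --p--> 0
0 --p--> 0
0 --q--> 2
2 --p--> 2
2 --q--> 0

0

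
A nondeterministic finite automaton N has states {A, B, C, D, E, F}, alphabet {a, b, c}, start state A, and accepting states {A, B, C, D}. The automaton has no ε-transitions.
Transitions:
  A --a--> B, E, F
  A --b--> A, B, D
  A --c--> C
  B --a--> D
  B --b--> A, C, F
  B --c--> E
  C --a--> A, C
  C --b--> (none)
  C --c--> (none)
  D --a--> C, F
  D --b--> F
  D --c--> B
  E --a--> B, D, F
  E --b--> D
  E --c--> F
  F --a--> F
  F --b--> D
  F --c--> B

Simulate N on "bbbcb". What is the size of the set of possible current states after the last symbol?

4

Start: {A}
read b: {A, B, D}
read b: {A, B, C, D, F}
read b: {A, B, C, D, F}
read c: {B, C, E}
read b: {A, C, D, F}
Final reachable set {A, C, D, F} has 4 states.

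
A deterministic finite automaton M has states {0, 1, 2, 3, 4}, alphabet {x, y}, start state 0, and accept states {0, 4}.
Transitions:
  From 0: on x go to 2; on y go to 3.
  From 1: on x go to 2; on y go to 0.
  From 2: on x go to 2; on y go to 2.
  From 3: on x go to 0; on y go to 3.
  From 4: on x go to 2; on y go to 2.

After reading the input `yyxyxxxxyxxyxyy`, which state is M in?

2

0 --y--> 3
3 --y--> 3
3 --x--> 0
0 --y--> 3
3 --x--> 0
0 --x--> 2
2 --x--> 2
2 --x--> 2
2 --y--> 2
2 --x--> 2
2 --x--> 2
2 --y--> 2
2 --x--> 2
2 --y--> 2
2 --y--> 2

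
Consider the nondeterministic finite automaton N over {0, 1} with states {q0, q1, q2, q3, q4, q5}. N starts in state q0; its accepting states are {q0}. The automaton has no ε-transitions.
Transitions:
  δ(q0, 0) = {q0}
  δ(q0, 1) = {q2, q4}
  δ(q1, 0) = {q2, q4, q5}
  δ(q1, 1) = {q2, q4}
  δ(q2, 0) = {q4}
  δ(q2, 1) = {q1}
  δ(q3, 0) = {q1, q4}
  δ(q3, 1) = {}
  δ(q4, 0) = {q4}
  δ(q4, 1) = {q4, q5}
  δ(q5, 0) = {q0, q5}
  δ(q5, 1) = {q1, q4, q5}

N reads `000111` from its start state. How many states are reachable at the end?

Start: {q0}
read 0: {q0}
read 0: {q0}
read 0: {q0}
read 1: {q2, q4}
read 1: {q1, q4, q5}
read 1: {q1, q2, q4, q5}
Final reachable set {q1, q2, q4, q5} has 4 states.

4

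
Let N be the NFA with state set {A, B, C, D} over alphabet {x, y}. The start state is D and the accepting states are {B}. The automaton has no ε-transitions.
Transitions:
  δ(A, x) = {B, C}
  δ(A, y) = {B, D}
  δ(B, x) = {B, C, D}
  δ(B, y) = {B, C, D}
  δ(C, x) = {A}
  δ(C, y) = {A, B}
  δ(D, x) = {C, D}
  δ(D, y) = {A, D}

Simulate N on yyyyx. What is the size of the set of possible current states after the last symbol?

Start: {D}
read y: {A, D}
read y: {A, B, D}
read y: {A, B, C, D}
read y: {A, B, C, D}
read x: {A, B, C, D}
Final reachable set {A, B, C, D} has 4 states.

4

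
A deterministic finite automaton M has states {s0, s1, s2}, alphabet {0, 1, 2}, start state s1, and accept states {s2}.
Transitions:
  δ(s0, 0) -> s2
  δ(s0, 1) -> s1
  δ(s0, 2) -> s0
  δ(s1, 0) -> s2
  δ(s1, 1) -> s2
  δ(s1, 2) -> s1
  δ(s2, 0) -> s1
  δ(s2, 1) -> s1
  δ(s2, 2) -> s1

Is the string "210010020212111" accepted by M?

s1 --2--> s1
s1 --1--> s2
s2 --0--> s1
s1 --0--> s2
s2 --1--> s1
s1 --0--> s2
s2 --0--> s1
s1 --2--> s1
s1 --0--> s2
s2 --2--> s1
s1 --1--> s2
s2 --2--> s1
s1 --1--> s2
s2 --1--> s1
s1 --1--> s2
End in state s2, which is an accepting state.

accepted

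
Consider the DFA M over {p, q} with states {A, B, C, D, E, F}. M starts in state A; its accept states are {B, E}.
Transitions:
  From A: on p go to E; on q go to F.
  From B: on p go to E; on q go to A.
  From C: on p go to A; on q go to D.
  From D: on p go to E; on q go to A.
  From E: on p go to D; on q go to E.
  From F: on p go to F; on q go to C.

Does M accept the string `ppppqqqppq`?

accepted

A --p--> E
E --p--> D
D --p--> E
E --p--> D
D --q--> A
A --q--> F
F --q--> C
C --p--> A
A --p--> E
E --q--> E
End in state E, which is an accepting state.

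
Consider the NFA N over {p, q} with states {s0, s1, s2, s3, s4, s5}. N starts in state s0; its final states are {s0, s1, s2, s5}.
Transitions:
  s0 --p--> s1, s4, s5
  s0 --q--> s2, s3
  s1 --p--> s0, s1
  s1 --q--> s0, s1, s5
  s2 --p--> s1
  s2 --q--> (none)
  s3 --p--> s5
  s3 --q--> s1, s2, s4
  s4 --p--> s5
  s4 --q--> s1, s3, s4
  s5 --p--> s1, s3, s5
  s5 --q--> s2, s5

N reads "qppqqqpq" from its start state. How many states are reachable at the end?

Start: {s0}
read q: {s2, s3}
read p: {s1, s5}
read p: {s0, s1, s3, s5}
read q: {s0, s1, s2, s3, s4, s5}
read q: {s0, s1, s2, s3, s4, s5}
read q: {s0, s1, s2, s3, s4, s5}
read p: {s0, s1, s3, s4, s5}
read q: {s0, s1, s2, s3, s4, s5}
Final reachable set {s0, s1, s2, s3, s4, s5} has 6 states.

6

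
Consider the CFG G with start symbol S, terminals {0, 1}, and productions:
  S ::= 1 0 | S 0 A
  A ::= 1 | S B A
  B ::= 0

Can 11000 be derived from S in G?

no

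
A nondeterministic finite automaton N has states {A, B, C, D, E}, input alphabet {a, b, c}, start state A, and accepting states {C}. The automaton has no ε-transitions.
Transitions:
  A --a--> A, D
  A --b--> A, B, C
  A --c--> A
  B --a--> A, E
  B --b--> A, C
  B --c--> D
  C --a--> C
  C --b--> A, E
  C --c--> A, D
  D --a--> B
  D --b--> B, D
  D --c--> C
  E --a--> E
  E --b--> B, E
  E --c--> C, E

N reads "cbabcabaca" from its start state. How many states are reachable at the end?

Start: {A}
read c: {A}
read b: {A, B, C}
read a: {A, C, D, E}
read b: {A, B, C, D, E}
read c: {A, C, D, E}
read a: {A, B, C, D, E}
read b: {A, B, C, D, E}
read a: {A, B, C, D, E}
read c: {A, C, D, E}
read a: {A, B, C, D, E}
Final reachable set {A, B, C, D, E} has 5 states.

5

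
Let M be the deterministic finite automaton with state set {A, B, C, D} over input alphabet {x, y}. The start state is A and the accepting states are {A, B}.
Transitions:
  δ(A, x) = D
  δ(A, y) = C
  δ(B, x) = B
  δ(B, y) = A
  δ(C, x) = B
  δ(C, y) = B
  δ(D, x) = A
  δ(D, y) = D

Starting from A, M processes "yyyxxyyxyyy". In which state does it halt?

A --y--> C
C --y--> B
B --y--> A
A --x--> D
D --x--> A
A --y--> C
C --y--> B
B --x--> B
B --y--> A
A --y--> C
C --y--> B

B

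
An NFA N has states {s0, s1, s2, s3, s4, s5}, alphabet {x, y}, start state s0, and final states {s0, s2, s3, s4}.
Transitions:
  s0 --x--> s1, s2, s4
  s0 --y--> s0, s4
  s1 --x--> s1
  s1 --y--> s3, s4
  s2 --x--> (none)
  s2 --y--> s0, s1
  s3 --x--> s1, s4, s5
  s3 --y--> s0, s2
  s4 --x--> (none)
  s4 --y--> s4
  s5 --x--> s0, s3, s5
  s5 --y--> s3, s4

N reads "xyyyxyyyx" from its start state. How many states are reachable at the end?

3

Start: {s0}
read x: {s1, s2, s4}
read y: {s0, s1, s3, s4}
read y: {s0, s2, s3, s4}
read y: {s0, s1, s2, s4}
read x: {s1, s2, s4}
read y: {s0, s1, s3, s4}
read y: {s0, s2, s3, s4}
read y: {s0, s1, s2, s4}
read x: {s1, s2, s4}
Final reachable set {s1, s2, s4} has 3 states.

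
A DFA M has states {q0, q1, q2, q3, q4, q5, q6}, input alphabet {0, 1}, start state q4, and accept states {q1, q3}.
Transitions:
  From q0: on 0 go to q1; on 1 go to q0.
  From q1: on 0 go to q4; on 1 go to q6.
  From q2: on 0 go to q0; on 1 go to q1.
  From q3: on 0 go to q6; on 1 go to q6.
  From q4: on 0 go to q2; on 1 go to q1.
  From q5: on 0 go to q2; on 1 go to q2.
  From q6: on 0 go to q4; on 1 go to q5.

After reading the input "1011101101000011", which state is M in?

q5

q4 --1--> q1
q1 --0--> q4
q4 --1--> q1
q1 --1--> q6
q6 --1--> q5
q5 --0--> q2
q2 --1--> q1
q1 --1--> q6
q6 --0--> q4
q4 --1--> q1
q1 --0--> q4
q4 --0--> q2
q2 --0--> q0
q0 --0--> q1
q1 --1--> q6
q6 --1--> q5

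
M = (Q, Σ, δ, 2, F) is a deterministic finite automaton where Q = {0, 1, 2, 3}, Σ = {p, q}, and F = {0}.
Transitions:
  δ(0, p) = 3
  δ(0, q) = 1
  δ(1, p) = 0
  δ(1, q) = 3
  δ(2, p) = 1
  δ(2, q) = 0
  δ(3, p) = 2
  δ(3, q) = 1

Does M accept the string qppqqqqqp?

2 --q--> 0
0 --p--> 3
3 --p--> 2
2 --q--> 0
0 --q--> 1
1 --q--> 3
3 --q--> 1
1 --q--> 3
3 --p--> 2
End in state 2, which is not an accepting state.

rejected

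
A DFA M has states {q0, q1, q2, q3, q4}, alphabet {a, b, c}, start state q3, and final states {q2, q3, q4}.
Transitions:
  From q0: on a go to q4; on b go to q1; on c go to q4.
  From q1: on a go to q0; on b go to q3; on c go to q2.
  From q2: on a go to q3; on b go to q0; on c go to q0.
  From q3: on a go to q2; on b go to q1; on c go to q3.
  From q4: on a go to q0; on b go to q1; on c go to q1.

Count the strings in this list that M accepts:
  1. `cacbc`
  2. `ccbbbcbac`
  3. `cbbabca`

`cacbc`: accepted
`ccbbbcbac`: rejected
`cbbabca`: rejected

1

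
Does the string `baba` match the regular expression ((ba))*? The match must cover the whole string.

Split into 2 pieces ba · ba; each matches (ba).

yes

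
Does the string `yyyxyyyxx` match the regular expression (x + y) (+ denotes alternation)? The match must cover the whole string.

Neither x nor y matches yyyxyyyxx.

no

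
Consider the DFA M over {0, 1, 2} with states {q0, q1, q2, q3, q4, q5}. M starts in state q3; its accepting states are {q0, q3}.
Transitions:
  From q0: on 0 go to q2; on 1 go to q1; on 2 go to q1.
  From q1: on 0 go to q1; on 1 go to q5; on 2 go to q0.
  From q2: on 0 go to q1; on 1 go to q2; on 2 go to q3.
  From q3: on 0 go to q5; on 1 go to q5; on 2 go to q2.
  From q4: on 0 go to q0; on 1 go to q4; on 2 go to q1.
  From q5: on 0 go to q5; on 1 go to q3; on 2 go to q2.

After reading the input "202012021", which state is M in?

q3 --2--> q2
q2 --0--> q1
q1 --2--> q0
q0 --0--> q2
q2 --1--> q2
q2 --2--> q3
q3 --0--> q5
q5 --2--> q2
q2 --1--> q2

q2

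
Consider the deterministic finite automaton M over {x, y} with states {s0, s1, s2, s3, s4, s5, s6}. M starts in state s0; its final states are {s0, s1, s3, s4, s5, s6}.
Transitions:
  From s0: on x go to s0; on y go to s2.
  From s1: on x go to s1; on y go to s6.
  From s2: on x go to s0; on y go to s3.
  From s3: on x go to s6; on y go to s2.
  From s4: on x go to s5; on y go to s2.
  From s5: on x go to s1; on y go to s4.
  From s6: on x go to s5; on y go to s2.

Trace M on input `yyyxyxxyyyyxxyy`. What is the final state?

s2

s0 --y--> s2
s2 --y--> s3
s3 --y--> s2
s2 --x--> s0
s0 --y--> s2
s2 --x--> s0
s0 --x--> s0
s0 --y--> s2
s2 --y--> s3
s3 --y--> s2
s2 --y--> s3
s3 --x--> s6
s6 --x--> s5
s5 --y--> s4
s4 --y--> s2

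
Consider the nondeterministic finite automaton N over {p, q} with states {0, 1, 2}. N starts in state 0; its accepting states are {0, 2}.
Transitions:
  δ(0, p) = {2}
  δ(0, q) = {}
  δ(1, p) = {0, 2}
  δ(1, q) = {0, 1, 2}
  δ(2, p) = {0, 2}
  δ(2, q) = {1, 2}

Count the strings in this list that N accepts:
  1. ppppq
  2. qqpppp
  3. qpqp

ppppq: accepted
qqpppp: rejected
qpqp: rejected

1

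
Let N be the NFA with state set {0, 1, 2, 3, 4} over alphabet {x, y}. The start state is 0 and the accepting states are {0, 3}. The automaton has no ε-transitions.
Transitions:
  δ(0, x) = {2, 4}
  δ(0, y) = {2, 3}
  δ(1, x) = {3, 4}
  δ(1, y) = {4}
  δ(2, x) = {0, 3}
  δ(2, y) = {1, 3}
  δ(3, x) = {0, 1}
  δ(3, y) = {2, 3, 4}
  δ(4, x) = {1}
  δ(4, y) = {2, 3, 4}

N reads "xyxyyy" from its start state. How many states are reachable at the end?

Start: {0}
read x: {2, 4}
read y: {1, 2, 3, 4}
read x: {0, 1, 3, 4}
read y: {2, 3, 4}
read y: {1, 2, 3, 4}
read y: {1, 2, 3, 4}
Final reachable set {1, 2, 3, 4} has 4 states.

4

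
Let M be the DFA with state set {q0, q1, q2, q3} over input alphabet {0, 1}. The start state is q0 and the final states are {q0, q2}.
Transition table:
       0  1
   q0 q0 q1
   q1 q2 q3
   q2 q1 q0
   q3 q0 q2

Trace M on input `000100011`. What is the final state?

q0 --0--> q0
q0 --0--> q0
q0 --0--> q0
q0 --1--> q1
q1 --0--> q2
q2 --0--> q1
q1 --0--> q2
q2 --1--> q0
q0 --1--> q1

q1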